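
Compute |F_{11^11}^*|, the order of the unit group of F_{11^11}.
|F_{11^11}^*| = 285311670610

F_{11^11} has 11^11 = 285311670611 elements; its multiplicative group consists of all nonzero elements, so |F_{11^11}^*| = 285311670611 - 1 = 285311670610. (It is cyclic since any finite subgroup of the multiplicative group of a field is cyclic.)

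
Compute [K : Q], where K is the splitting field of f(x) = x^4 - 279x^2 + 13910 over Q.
[K : Q] = 4

Solving the quadratic in x^2: x^2 = (279 ± √(279^2 - 4·13910))/2 = (279 ± √22201)/2 = (279 ± 149)/2, giving x^2 = 65 or x^2 = 214. So f(x) = (x^2 - 65)(x^2 - 214) and the roots of f are ±√65, ±√214. Hence the splitting field is K = Q(√65, √214). Since 65 and 214 are distinct squarefree integers > 1, their product 13910 is not a perfect square, so √214 ∉ Q(√65). By the tower law [K:Q] = [Q(√65,√214):Q(√65)] · [Q(√65):Q] = 2 · 2 = 4.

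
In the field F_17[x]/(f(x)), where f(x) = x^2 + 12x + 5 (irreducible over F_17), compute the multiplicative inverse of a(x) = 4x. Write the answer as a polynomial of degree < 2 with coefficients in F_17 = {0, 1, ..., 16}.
a(x)^(-1) ≡ 11x + 13 (mod f(x))

Since f is irreducible over F_17, F_17[x]/(f) is a field and a(x) ≠ 0 has an inverse. Apply the extended Euclidean algorithm to f(x) and a(x) in F_17[x]: f(x) = (13x + 3)·a(x) + (5). The last nonzero remainder is the constant 5 = gcd(f, a) in F_17. Back-substituting through the division chain expresses 5 = s(x)·a(x) + t(x)·f(x) with s(x) ≡ 4x + 14 (mod f), so (4x + 14)·a(x) ≡ 5 (mod f). Multiplying by 5^(-1) ≡ 7 in F_17 gives a(x)^(-1) ≡ 7·(4x + 14) ≡ 11x + 13 (mod f). Check: (4x)·(11x + 13) = 10x^2 + x ≡ 1 (mod x^2 + 12x + 5).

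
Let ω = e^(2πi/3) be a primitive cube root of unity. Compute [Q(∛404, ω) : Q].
[Q(∛404, ω) : Q] = 6

[Q(∛404):Q] = 3 (min poly x^3 - 404, irreducible since 404 is not a perfect cube). [Q(ω):Q] = 2 (min poly x^2 + x + 1). Since Q(∛404) ⊂ R and ω ∉ R, we have ω ∉ Q(∛404), so x^2 + x + 1 remains irreducible over Q(∛404) and [Q(∛404, ω) : Q(∛404)] = 2. By the tower law, [Q(∛404, ω) : Q] = 3 · 2 = 6. (In fact Q(∛404, ω) is the splitting field of x^3 - 404 over Q.)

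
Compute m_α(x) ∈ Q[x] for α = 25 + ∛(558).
m_α(x) = x^3 - 75x^2 + 1875x - 16183

Set β = α - 25 = ∛(558), so β^3 = 558. Then (α - 25)^3 - 558 = 0, i.e. α is a root of g(x) = (x - 25)^3 - 558 = x^3 - 75x^2 + 1875x - 16183. Since g(x) = h(x - 25) where h(x) = x^3 - 558, and h is irreducible over Q (because 558 is not a perfect cube, so h has no rational root, and a monic cubic with no rational root is irreducible), g is also irreducible (irreducibility is preserved under the substitution x → x - 25). Hence m_α(x) = x^3 - 75x^2 + 1875x - 16183.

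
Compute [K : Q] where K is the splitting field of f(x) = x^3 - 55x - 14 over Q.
[K : Q] = 6

By the rational root test, any rational root of the monic integer polynomial f(x) = x^3 - 55x - 14 must be an integer dividing the constant term -14, i.e. one of ±{1, 2, 7, 14}. Evaluating: f(1) = -68, f(-1) = 40, f(2) = -116, f(-2) = 88, f(7) = -56, f(-7) = 28, f(14) = 1960, f(-14) = -1988; none is 0, so f has no rational root and is therefore irreducible over Q (a cubic with no linear factor over a field is irreducible). For an irreducible cubic, the Galois group is A_3 or S_3 according as the discriminant disc(f) = -4a^3 - 27b^2 = -4·(-55)^3 - 27·(-14)^2 = 660208 is or is not a square in Q. Here disc(f) = 660208 is not a perfect square in Q, so the Galois group of f over Q is not contained in A_3 and must be all of S_3. The splitting field has degree |S_3| = 6 over Q, so [K : Q] = 6.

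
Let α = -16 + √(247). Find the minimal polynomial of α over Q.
m_α(x) = x^2 + 32x + 9

From α + 16 = √(247), squaring gives (α + 16)^2 = 247, i.e. α^2 + 32α + 256 = 247, so α^2 + 32α + 9 = 0. The discriminant of x^2 + 32x + 9 is (32)^2 - 4·(9) = 1024 - 36 = 988, and 4·(247) is not a perfect square in Q since 247 is squarefree and ≠ 1. Hence x^2 + 32x + 9 is irreducible over Q and is the minimal polynomial of α.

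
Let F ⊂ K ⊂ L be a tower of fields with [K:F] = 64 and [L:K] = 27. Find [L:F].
[L:F] = 1728

The tower law says that for any tower of field extensions F ⊂ K ⊂ L with finite degrees, [L:F] = [L:K] · [K:F]. Here this gives [L:F] = 27 · 64 = 1728.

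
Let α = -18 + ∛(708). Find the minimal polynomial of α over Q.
m_α(x) = x^3 + 54x^2 + 972x + 5124

Set β = α + 18 = ∛(708), so β^3 = 708. Then (α + 18)^3 - 708 = 0, i.e. α is a root of g(x) = (x + 18)^3 - 708 = x^3 + 54x^2 + 972x + 5124. Since g(x) = h(x + 18) where h(x) = x^3 - 708, and h is irreducible over Q (because 708 is not a perfect cube, so h has no rational root, and a monic cubic with no rational root is irreducible), g is also irreducible (irreducibility is preserved under the substitution x → x + 18). Hence m_α(x) = x^3 + 54x^2 + 972x + 5124.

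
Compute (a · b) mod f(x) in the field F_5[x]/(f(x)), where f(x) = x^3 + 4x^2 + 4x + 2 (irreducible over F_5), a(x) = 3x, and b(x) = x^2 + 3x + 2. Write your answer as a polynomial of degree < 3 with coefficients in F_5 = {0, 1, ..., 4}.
a · b ≡ 2x^2 + 4x + 4 (mod f(x))

Multiply in F_5[x]: a(x)·b(x) = (3x)·(x^2 + 3x + 2) = 3x^3 + 4x^2 + x. This has degree ≥ 3, so divide by f(x) over F_5: 3x^3 + 4x^2 + x = (3)·(x^3 + 4x^2 + 4x + 2) + (2x^2 + 4x + 4). Hence a·b ≡ 2x^2 + 4x + 4 (mod f). (F_5[x]/(f) is a field with 5^3 = 125 elements since f is irreducible of degree 3.)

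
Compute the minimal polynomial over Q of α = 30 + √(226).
m_α(x) = x^2 - 60x + 674

From α - 30 = √(226), squaring gives (α - 30)^2 = 226, i.e. α^2 - 60α + 900 = 226, so α^2 - 60α + 674 = 0. The discriminant of x^2 - 60x + 674 is (-60)^2 - 4·(674) = 3600 - 2696 = 904, and 4·(226) is not a perfect square in Q since 226 is squarefree and ≠ 1. Hence x^2 - 60x + 674 is irreducible over Q and is the minimal polynomial of α.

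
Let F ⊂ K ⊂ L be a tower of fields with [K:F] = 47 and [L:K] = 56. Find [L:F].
[L:F] = 2632

The tower law says that for any tower of field extensions F ⊂ K ⊂ L with finite degrees, [L:F] = [L:K] · [K:F]. Here this gives [L:F] = 56 · 47 = 2632.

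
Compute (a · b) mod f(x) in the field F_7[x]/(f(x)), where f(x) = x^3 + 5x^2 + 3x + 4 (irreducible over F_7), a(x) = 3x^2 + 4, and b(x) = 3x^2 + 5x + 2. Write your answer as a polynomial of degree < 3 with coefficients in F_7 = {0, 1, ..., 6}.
a · b ≡ x^2 + 4x + 2 (mod f(x))

Multiply in F_7[x]: a(x)·b(x) = (3x^2 + 4)·(3x^2 + 5x + 2) = 2x^4 + x^3 + 4x^2 + 6x + 1. This has degree ≥ 3, so divide by f(x) over F_7: 2x^4 + x^3 + 4x^2 + 6x + 1 = (2x + 5)·(x^3 + 5x^2 + 3x + 4) + (x^2 + 4x + 2). Hence a·b ≡ x^2 + 4x + 2 (mod f). (F_7[x]/(f) is a field with 7^3 = 343 elements since f is irreducible of degree 3.)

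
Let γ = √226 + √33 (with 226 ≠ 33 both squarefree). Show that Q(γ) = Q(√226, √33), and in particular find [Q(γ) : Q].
[Q(γ) : Q] = 4 (equivalently, Q(γ) = Q(√226, √33))

Obviously Q(γ) ⊆ Q(√226, √33), and [Q(√226, √33):Q] = 4 (since 226, 33 are distinct squarefree integers > 1 with 7458 not a perfect square). To show equality we compute the minimal polynomial of γ. From γ = √226 + √33: γ^2 = 226 + 2√(7458) + 33 = 259 + 2√(7458), so γ^2 - 259 = 2√(7458); squaring, (γ^2 - 259)^2 = 4·7458, i.e. γ^4 - 518γ^2 + 67081 - 29832 = 0, i.e. γ^4 - 518γ^2 + 37249 = 0. So γ is a root of x^4 - 518x^2 + 37249. This polynomial is irreducible over Q: it has no rational root (each ±√226 ± √33 is irrational), and any factorization into two quadratics over Q would force √(7458) ∈ Q (pairing opposite roots) or √226, √33 ∈ Q (other pairings), all impossible. Hence [Q(γ):Q] = 4 = [Q(√226, √33):Q], so Q(γ) = Q(√226, √33).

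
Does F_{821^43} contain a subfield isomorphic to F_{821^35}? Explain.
No: F_{821^35} is not a subfield of F_{821^43}

F_{p^m} embeds in F_{p^n} iff m | n. Here 35 ∤ 43 (since 43 = 1·35 + 8 with remainder 8 ≠ 0), so F_{821^35} is not a subfield of F_{821^43}. Equivalently: if it were, the tower law would give 35 = [F_{821^35}:F_821] dividing [F_{821^43}:F_821] = 43, contradiction.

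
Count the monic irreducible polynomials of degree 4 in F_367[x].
There are 4535248008 monic irreducible polynomials of degree 4 over F_367

Each element of F_{367^4} that lies in no proper subfield is a root of exactly one monic irreducible of degree 4 over F_367, and each such polynomial has 4 distinct roots in F_{367^4}. By Möbius inversion the count is N_367(4) = (1/4) Σ_{d|4} μ(4/d) · 367^d = (1/4)(μ(4)·367^1 + μ(2)·367^2 + μ(1)·367^4) = 18140992032/4 = 4535248008.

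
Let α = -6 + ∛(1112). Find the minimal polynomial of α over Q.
m_α(x) = x^3 + 18x^2 + 108x - 896

Set β = α + 6 = ∛(1112), so β^3 = 1112. Then (α + 6)^3 - 1112 = 0, i.e. α is a root of g(x) = (x + 6)^3 - 1112 = x^3 + 18x^2 + 108x - 896. Since g(x) = h(x + 6) where h(x) = x^3 - 1112, and h is irreducible over Q (because 1112 is not a perfect cube, so h has no rational root, and a monic cubic with no rational root is irreducible), g is also irreducible (irreducibility is preserved under the substitution x → x + 6). Hence m_α(x) = x^3 + 18x^2 + 108x - 896.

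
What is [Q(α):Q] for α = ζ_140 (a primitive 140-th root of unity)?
[Q(α):Q] = 48

The minimal polynomial of ζ_140 over Q is the 140-th cyclotomic polynomial Φ_140(x), which is irreducible over Q and has degree φ(140) = 48. Hence [Q(α):Q] = φ(140) = 48.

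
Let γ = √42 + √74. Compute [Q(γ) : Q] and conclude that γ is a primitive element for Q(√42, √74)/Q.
[Q(γ) : Q] = 4 (equivalently, Q(γ) = Q(√42, √74))

Obviously Q(γ) ⊆ Q(√42, √74), and [Q(√42, √74):Q] = 4 (since 42, 74 are distinct squarefree integers > 1 with 3108 not a perfect square). To show equality we compute the minimal polynomial of γ. From γ = √42 + √74: γ^2 = 42 + 2√(3108) + 74 = 116 + 2√(3108), so γ^2 - 116 = 2√(3108); squaring, (γ^2 - 116)^2 = 4·3108, i.e. γ^4 - 232γ^2 + 13456 - 12432 = 0, i.e. γ^4 - 232γ^2 + 1024 = 0. So γ is a root of x^4 - 232x^2 + 1024. This polynomial is irreducible over Q: it has no rational root (each ±√42 ± √74 is irrational), and any factorization into two quadratics over Q would force √(3108) ∈ Q (pairing opposite roots) or √42, √74 ∈ Q (other pairings), all impossible. Hence [Q(γ):Q] = 4 = [Q(√42, √74):Q], so Q(γ) = Q(√42, √74).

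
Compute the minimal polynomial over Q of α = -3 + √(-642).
m_α(x) = x^2 + 6x + 651

From α + 3 = √(-642), squaring gives (α + 3)^2 = -642, i.e. α^2 + 6α + 9 = -642, so α^2 + 6α + 651 = 0. The discriminant of x^2 + 6x + 651 is (6)^2 - 4·(651) = 36 - 2604 = -2568, and 4·(-642) is not a perfect square in Q since -642 is squarefree and ≠ 1. Hence x^2 + 6x + 651 is irreducible over Q and is the minimal polynomial of α.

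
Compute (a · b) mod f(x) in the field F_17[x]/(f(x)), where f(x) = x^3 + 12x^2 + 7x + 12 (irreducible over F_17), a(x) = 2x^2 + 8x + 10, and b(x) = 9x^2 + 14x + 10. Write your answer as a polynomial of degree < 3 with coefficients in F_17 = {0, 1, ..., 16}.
a · b ≡ 9x^2 + 13 (mod f(x))

Multiply in F_17[x]: a(x)·b(x) = (2x^2 + 8x + 10)·(9x^2 + 14x + 10) = x^4 + 15x^3 + x^2 + 16x + 15. This has degree ≥ 3, so divide by f(x) over F_17: x^4 + 15x^3 + x^2 + 16x + 15 = (x + 3)·(x^3 + 12x^2 + 7x + 12) + (9x^2 + 13). Hence a·b ≡ 9x^2 + 13 (mod f). (F_17[x]/(f) is a field with 17^3 = 4913 elements since f is irreducible of degree 3.)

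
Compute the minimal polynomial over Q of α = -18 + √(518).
m_α(x) = x^2 + 36x - 194

From α + 18 = √(518), squaring gives (α + 18)^2 = 518, i.e. α^2 + 36α + 324 = 518, so α^2 + 36α - 194 = 0. The discriminant of x^2 + 36x - 194 is (36)^2 - 4·(-194) = 1296 + 776 = 2072, and 4·(518) is not a perfect square in Q since 518 is squarefree and ≠ 1. Hence x^2 + 36x - 194 is irreducible over Q and is the minimal polynomial of α.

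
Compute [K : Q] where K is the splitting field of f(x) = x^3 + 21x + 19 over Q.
[K : Q] = 6

By the rational root test, any rational root of the monic integer polynomial f(x) = x^3 + 21x + 19 must be an integer dividing the constant term 19, i.e. one of ±{1, 19}. Evaluating: f(1) = 41, f(-1) = -3, f(19) = 7277, f(-19) = -7239; none is 0, so f has no rational root and is therefore irreducible over Q (a cubic with no linear factor over a field is irreducible). For an irreducible cubic, the Galois group is A_3 or S_3 according as the discriminant disc(f) = -4a^3 - 27b^2 = -4·(21)^3 - 27·(19)^2 = -46791 is or is not a square in Q. Here disc(f) = -46791 is not a perfect square in Q, so the Galois group of f over Q is not contained in A_3 and must be all of S_3. The splitting field has degree |S_3| = 6 over Q, so [K : Q] = 6.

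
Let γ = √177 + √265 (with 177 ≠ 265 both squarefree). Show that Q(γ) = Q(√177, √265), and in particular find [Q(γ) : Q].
[Q(γ) : Q] = 4 (equivalently, Q(γ) = Q(√177, √265))

Obviously Q(γ) ⊆ Q(√177, √265), and [Q(√177, √265):Q] = 4 (since 177, 265 are distinct squarefree integers > 1 with 46905 not a perfect square). To show equality we compute the minimal polynomial of γ. From γ = √177 + √265: γ^2 = 177 + 2√(46905) + 265 = 442 + 2√(46905), so γ^2 - 442 = 2√(46905); squaring, (γ^2 - 442)^2 = 4·46905, i.e. γ^4 - 884γ^2 + 195364 - 187620 = 0, i.e. γ^4 - 884γ^2 + 7744 = 0. So γ is a root of x^4 - 884x^2 + 7744. This polynomial is irreducible over Q: it has no rational root (each ±√177 ± √265 is irrational), and any factorization into two quadratics over Q would force √(46905) ∈ Q (pairing opposite roots) or √177, √265 ∈ Q (other pairings), all impossible. Hence [Q(γ):Q] = 4 = [Q(√177, √265):Q], so Q(γ) = Q(√177, √265).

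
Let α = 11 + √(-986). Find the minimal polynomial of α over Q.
m_α(x) = x^2 - 22x + 1107

From α - 11 = √(-986), squaring gives (α - 11)^2 = -986, i.e. α^2 - 22α + 121 = -986, so α^2 - 22α + 1107 = 0. The discriminant of x^2 - 22x + 1107 is (-22)^2 - 4·(1107) = 484 - 4428 = -3944, and 4·(-986) is not a perfect square in Q since -986 is squarefree and ≠ 1. Hence x^2 - 22x + 1107 is irreducible over Q and is the minimal polynomial of α.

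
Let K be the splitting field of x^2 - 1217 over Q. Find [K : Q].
[K : Q] = 2

f(x) = x^2 - 1217 factors as (x - √1217)(x + √1217). The splitting field is K = Q(√1217). Since 1217 is squarefree and > 1, it is not a perfect square, so x^2 - 1217 is irreducible over Q and [Q(√1217) : Q] = 2. Hence [K : Q] = 2.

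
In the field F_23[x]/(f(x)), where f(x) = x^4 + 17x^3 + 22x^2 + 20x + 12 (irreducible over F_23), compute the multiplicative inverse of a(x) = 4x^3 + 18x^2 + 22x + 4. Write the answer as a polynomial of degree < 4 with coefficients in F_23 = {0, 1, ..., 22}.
a(x)^(-1) ≡ 15x^3 + 20x^2 + 4x + 19 (mod f(x))

Since f is irreducible over F_23, F_23[x]/(f) is a field and a(x) ≠ 0 has an inverse. Apply the extended Euclidean algorithm to f(x) and a(x) in F_23[x]: f(x) = (6x + 6)·a(x) + (12x^2 + 2x + 11);  a(x) = (8x + 4)·(12x^2 + 2x + 11) + (18x + 6);  (12x^2 + 2x + 11) = (16x + 5)·(18x + 6) + (4). The last nonzero remainder is the constant 4 = gcd(f, a) in F_23. Back-substituting through the division chain expresses 4 = s(x)·a(x) + t(x)·f(x) with s(x) ≡ 14x^3 + 11x^2 + 16x + 7 (mod f), so (14x^3 + 11x^2 + 16x + 7)·a(x) ≡ 4 (mod f). Multiplying by 4^(-1) ≡ 6 in F_23 gives a(x)^(-1) ≡ 6·(14x^3 + 11x^2 + 16x + 7) ≡ 15x^3 + 20x^2 + 4x + 19 (mod f). Check: (4x^3 + 18x^2 + 22x + 4)·(15x^3 + 20x^2 + 4x + 19) = 14x^6 + 5x^5 + 16x^4 + 4x^3 + 4x^2 + 20x + 7 ≡ 1 (mod x^4 + 17x^3 + 22x^2 + 20x + 12).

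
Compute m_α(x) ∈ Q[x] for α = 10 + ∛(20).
m_α(x) = x^3 - 30x^2 + 300x - 1020

Set β = α - 10 = ∛(20), so β^3 = 20. Then (α - 10)^3 - 20 = 0, i.e. α is a root of g(x) = (x - 10)^3 - 20 = x^3 - 30x^2 + 300x - 1020. Since g(x) = h(x - 10) where h(x) = x^3 - 20, and h is irreducible over Q (because 20 is not a perfect cube, so h has no rational root, and a monic cubic with no rational root is irreducible), g is also irreducible (irreducibility is preserved under the substitution x → x - 10). Hence m_α(x) = x^3 - 30x^2 + 300x - 1020.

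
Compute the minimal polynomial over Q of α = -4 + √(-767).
m_α(x) = x^2 + 8x + 783

From α + 4 = √(-767), squaring gives (α + 4)^2 = -767, i.e. α^2 + 8α + 16 = -767, so α^2 + 8α + 783 = 0. The discriminant of x^2 + 8x + 783 is (8)^2 - 4·(783) = 64 - 3132 = -3068, and 4·(-767) is not a perfect square in Q since -767 is squarefree and ≠ 1. Hence x^2 + 8x + 783 is irreducible over Q and is the minimal polynomial of α.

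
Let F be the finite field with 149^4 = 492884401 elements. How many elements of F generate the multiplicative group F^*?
There are φ(492884400) = 120176640 primitive elements

F_q^* is cyclic of order q - 1 = 492884400. A cyclic group of order m has exactly φ(m) generators. Here m = 492884400 = 2^4 · 3 · 5^2 · 17 · 37 · 653, so the number of primitive elements is φ(492884400) = 120176640.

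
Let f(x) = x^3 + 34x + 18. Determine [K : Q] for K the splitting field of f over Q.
[K : Q] = 6

By the rational root test, any rational root of the monic integer polynomial f(x) = x^3 + 34x + 18 must be an integer dividing the constant term 18, i.e. one of ±{1, 2, 3, 6, 9, 18}. Evaluating: f(1) = 53, f(-1) = -17, f(2) = 94, f(-2) = -58, f(3) = 147, f(-3) = -111, f(6) = 438, f(-6) = -402, f(9) = 1053, f(-9) = -1017, f(18) = 6462, f(-18) = -6426; none is 0, so f has no rational root and is therefore irreducible over Q (a cubic with no linear factor over a field is irreducible). For an irreducible cubic, the Galois group is A_3 or S_3 according as the discriminant disc(f) = -4a^3 - 27b^2 = -4·(34)^3 - 27·(18)^2 = -165964 is or is not a square in Q. Here disc(f) = -165964 is not a perfect square in Q, so the Galois group of f over Q is not contained in A_3 and must be all of S_3. The splitting field has degree |S_3| = 6 over Q, so [K : Q] = 6.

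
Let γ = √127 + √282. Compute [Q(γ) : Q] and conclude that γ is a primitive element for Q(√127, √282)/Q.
[Q(γ) : Q] = 4 (equivalently, Q(γ) = Q(√127, √282))

Obviously Q(γ) ⊆ Q(√127, √282), and [Q(√127, √282):Q] = 4 (since 127, 282 are distinct squarefree integers > 1 with 35814 not a perfect square). To show equality we compute the minimal polynomial of γ. From γ = √127 + √282: γ^2 = 127 + 2√(35814) + 282 = 409 + 2√(35814), so γ^2 - 409 = 2√(35814); squaring, (γ^2 - 409)^2 = 4·35814, i.e. γ^4 - 818γ^2 + 167281 - 143256 = 0, i.e. γ^4 - 818γ^2 + 24025 = 0. So γ is a root of x^4 - 818x^2 + 24025. This polynomial is irreducible over Q: it has no rational root (each ±√127 ± √282 is irrational), and any factorization into two quadratics over Q would force √(35814) ∈ Q (pairing opposite roots) or √127, √282 ∈ Q (other pairings), all impossible. Hence [Q(γ):Q] = 4 = [Q(√127, √282):Q], so Q(γ) = Q(√127, √282).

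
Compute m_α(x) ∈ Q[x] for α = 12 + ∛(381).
m_α(x) = x^3 - 36x^2 + 432x - 2109

Set β = α - 12 = ∛(381), so β^3 = 381. Then (α - 12)^3 - 381 = 0, i.e. α is a root of g(x) = (x - 12)^3 - 381 = x^3 - 36x^2 + 432x - 2109. Since g(x) = h(x - 12) where h(x) = x^3 - 381, and h is irreducible over Q (because 381 is not a perfect cube, so h has no rational root, and a monic cubic with no rational root is irreducible), g is also irreducible (irreducibility is preserved under the substitution x → x - 12). Hence m_α(x) = x^3 - 36x^2 + 432x - 2109.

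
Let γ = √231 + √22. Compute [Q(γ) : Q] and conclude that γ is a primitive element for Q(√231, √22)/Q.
[Q(γ) : Q] = 4 (equivalently, Q(γ) = Q(√231, √22))

Obviously Q(γ) ⊆ Q(√231, √22), and [Q(√231, √22):Q] = 4 (since 231, 22 are distinct squarefree integers > 1 with 5082 not a perfect square). To show equality we compute the minimal polynomial of γ. From γ = √231 + √22: γ^2 = 231 + 2√(5082) + 22 = 253 + 2√(5082), so γ^2 - 253 = 2√(5082); squaring, (γ^2 - 253)^2 = 4·5082, i.e. γ^4 - 506γ^2 + 64009 - 20328 = 0, i.e. γ^4 - 506γ^2 + 43681 = 0. So γ is a root of x^4 - 506x^2 + 43681. This polynomial is irreducible over Q: it has no rational root (each ±√231 ± √22 is irrational), and any factorization into two quadratics over Q would force √(5082) ∈ Q (pairing opposite roots) or √231, √22 ∈ Q (other pairings), all impossible. Hence [Q(γ):Q] = 4 = [Q(√231, √22):Q], so Q(γ) = Q(√231, √22).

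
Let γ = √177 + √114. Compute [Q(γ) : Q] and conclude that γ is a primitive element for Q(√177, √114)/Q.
[Q(γ) : Q] = 4 (equivalently, Q(γ) = Q(√177, √114))

Obviously Q(γ) ⊆ Q(√177, √114), and [Q(√177, √114):Q] = 4 (since 177, 114 are distinct squarefree integers > 1 with 20178 not a perfect square). To show equality we compute the minimal polynomial of γ. From γ = √177 + √114: γ^2 = 177 + 2√(20178) + 114 = 291 + 2√(20178), so γ^2 - 291 = 2√(20178); squaring, (γ^2 - 291)^2 = 4·20178, i.e. γ^4 - 582γ^2 + 84681 - 80712 = 0, i.e. γ^4 - 582γ^2 + 3969 = 0. So γ is a root of x^4 - 582x^2 + 3969. This polynomial is irreducible over Q: it has no rational root (each ±√177 ± √114 is irrational), and any factorization into two quadratics over Q would force √(20178) ∈ Q (pairing opposite roots) or √177, √114 ∈ Q (other pairings), all impossible. Hence [Q(γ):Q] = 4 = [Q(√177, √114):Q], so Q(γ) = Q(√177, √114).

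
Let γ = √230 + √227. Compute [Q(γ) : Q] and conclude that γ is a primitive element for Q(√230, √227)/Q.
[Q(γ) : Q] = 4 (equivalently, Q(γ) = Q(√230, √227))

Obviously Q(γ) ⊆ Q(√230, √227), and [Q(√230, √227):Q] = 4 (since 230, 227 are distinct squarefree integers > 1 with 52210 not a perfect square). To show equality we compute the minimal polynomial of γ. From γ = √230 + √227: γ^2 = 230 + 2√(52210) + 227 = 457 + 2√(52210), so γ^2 - 457 = 2√(52210); squaring, (γ^2 - 457)^2 = 4·52210, i.e. γ^4 - 914γ^2 + 208849 - 208840 = 0, i.e. γ^4 - 914γ^2 + 9 = 0. So γ is a root of x^4 - 914x^2 + 9. This polynomial is irreducible over Q: it has no rational root (each ±√230 ± √227 is irrational), and any factorization into two quadratics over Q would force √(52210) ∈ Q (pairing opposite roots) or √230, √227 ∈ Q (other pairings), all impossible. Hence [Q(γ):Q] = 4 = [Q(√230, √227):Q], so Q(γ) = Q(√230, √227).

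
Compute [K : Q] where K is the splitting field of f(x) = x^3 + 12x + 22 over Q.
[K : Q] = 6

By the rational root test, any rational root of the monic integer polynomial f(x) = x^3 + 12x + 22 must be an integer dividing the constant term 22, i.e. one of ±{1, 2, 11, 22}. Evaluating: f(1) = 35, f(-1) = 9, f(2) = 54, f(-2) = -10, f(11) = 1485, f(-11) = -1441, f(22) = 10934, f(-22) = -10890; none is 0, so f has no rational root and is therefore irreducible over Q (a cubic with no linear factor over a field is irreducible). For an irreducible cubic, the Galois group is A_3 or S_3 according as the discriminant disc(f) = -4a^3 - 27b^2 = -4·(12)^3 - 27·(22)^2 = -19980 is or is not a square in Q. Here disc(f) = -19980 is not a perfect square in Q, so the Galois group of f over Q is not contained in A_3 and must be all of S_3. The splitting field has degree |S_3| = 6 over Q, so [K : Q] = 6.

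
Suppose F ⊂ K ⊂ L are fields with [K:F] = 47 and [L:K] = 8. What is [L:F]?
[L:F] = 376

The tower law says that for any tower of field extensions F ⊂ K ⊂ L with finite degrees, [L:F] = [L:K] · [K:F]. Here this gives [L:F] = 8 · 47 = 376.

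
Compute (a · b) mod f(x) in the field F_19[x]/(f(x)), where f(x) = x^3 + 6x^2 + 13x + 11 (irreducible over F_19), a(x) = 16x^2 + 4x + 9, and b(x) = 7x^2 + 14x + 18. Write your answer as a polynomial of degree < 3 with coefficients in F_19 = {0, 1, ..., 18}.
a · b ≡ 8x^2 + 18x + 13 (mod f(x))

Multiply in F_19[x]: a(x)·b(x) = (16x^2 + 4x + 9)·(7x^2 + 14x + 18) = 17x^4 + 5x^3 + 8x^2 + 8x + 10. This has degree ≥ 3, so divide by f(x) over F_19: 17x^4 + 5x^3 + 8x^2 + 8x + 10 = (17x + 17)·(x^3 + 6x^2 + 13x + 11) + (8x^2 + 18x + 13). Hence a·b ≡ 8x^2 + 18x + 13 (mod f). (F_19[x]/(f) is a field with 19^3 = 6859 elements since f is irreducible of degree 3.)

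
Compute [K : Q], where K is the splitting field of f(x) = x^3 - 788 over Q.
[K : Q] = 6

The roots of x^3 - 788 are ∛788, ω∛788, ω^2∛788 where ω = e^(2πi/3) is a primitive cube root of unity, so K = Q(∛788, ω). Now [Q(∛788):Q] = 3 (since 788 is not a perfect cube, x^3 - 788 is irreducible) and [Q(ω):Q] = 2. Both 2 and 3 divide [K:Q], and [K:Q] ≤ 3·2 = 6, so [K:Q] = 6. (Equivalently: Q(∛788) ⊂ R but ω ∉ R, so [K : Q(∛788)] = 2.)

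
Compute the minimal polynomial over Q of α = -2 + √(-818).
m_α(x) = x^2 + 4x + 822

From α + 2 = √(-818), squaring gives (α + 2)^2 = -818, i.e. α^2 + 4α + 4 = -818, so α^2 + 4α + 822 = 0. The discriminant of x^2 + 4x + 822 is (4)^2 - 4·(822) = 16 - 3288 = -3272, and 4·(-818) is not a perfect square in Q since -818 is squarefree and ≠ 1. Hence x^2 + 4x + 822 is irreducible over Q and is the minimal polynomial of α.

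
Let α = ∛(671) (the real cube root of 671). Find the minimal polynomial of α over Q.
m_α(x) = x^3 - 671

α satisfies α^3 = 671, so x^3 - 671 annihilates α. By the rational root test, a rational root p/q (in lowest terms) of x^3 - 671 would satisfy p^3 = 671 q^3, forcing q = 1 and p^3 = 671; but 671 is not a perfect cube, contradiction. A monic cubic over Q with no rational root is irreducible (any nontrivial factorization would include a linear factor). Hence x^3 - 671 is the minimal polynomial of α, and in particular [Q(α):Q] = 3.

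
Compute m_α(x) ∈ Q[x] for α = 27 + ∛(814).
m_α(x) = x^3 - 81x^2 + 2187x - 20497

Set β = α - 27 = ∛(814), so β^3 = 814. Then (α - 27)^3 - 814 = 0, i.e. α is a root of g(x) = (x - 27)^3 - 814 = x^3 - 81x^2 + 2187x - 20497. Since g(x) = h(x - 27) where h(x) = x^3 - 814, and h is irreducible over Q (because 814 is not a perfect cube, so h has no rational root, and a monic cubic with no rational root is irreducible), g is also irreducible (irreducibility is preserved under the substitution x → x - 27). Hence m_α(x) = x^3 - 81x^2 + 2187x - 20497.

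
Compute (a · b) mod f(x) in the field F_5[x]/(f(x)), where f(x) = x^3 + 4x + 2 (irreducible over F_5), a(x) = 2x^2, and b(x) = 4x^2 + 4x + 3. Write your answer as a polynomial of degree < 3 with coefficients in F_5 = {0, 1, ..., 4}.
a · b ≡ 4x^2 + 2x + 4 (mod f(x))

Multiply in F_5[x]: a(x)·b(x) = (2x^2)·(4x^2 + 4x + 3) = 3x^4 + 3x^3 + x^2. This has degree ≥ 3, so divide by f(x) over F_5: 3x^4 + 3x^3 + x^2 = (3x + 3)·(x^3 + 4x + 2) + (4x^2 + 2x + 4). Hence a·b ≡ 4x^2 + 2x + 4 (mod f). (F_5[x]/(f) is a field with 5^3 = 125 elements since f is irreducible of degree 3.)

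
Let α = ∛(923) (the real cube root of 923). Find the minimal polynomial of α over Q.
m_α(x) = x^3 - 923

α satisfies α^3 = 923, so x^3 - 923 annihilates α. By the rational root test, a rational root p/q (in lowest terms) of x^3 - 923 would satisfy p^3 = 923 q^3, forcing q = 1 and p^3 = 923; but 923 is not a perfect cube, contradiction. A monic cubic over Q with no rational root is irreducible (any nontrivial factorization would include a linear factor). Hence x^3 - 923 is the minimal polynomial of α, and in particular [Q(α):Q] = 3.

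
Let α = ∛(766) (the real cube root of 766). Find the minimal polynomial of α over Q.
m_α(x) = x^3 - 766

α satisfies α^3 = 766, so x^3 - 766 annihilates α. By the rational root test, a rational root p/q (in lowest terms) of x^3 - 766 would satisfy p^3 = 766 q^3, forcing q = 1 and p^3 = 766; but 766 is not a perfect cube, contradiction. A monic cubic over Q with no rational root is irreducible (any nontrivial factorization would include a linear factor). Hence x^3 - 766 is the minimal polynomial of α, and in particular [Q(α):Q] = 3.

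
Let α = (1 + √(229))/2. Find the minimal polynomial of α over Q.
m_α(x) = x^2 - x - 57

From 2α - 1 = √(229), squaring gives (2α - 1)^2 = 229, i.e. 4α^2 - 4α + 1 = 229, so α^2 - α + (1 - 229)/4 = 0. Since 229 ≡ 1 (mod 4), (1 - 229)/4 = -57 ∈ Z. The polynomial x^2 - x - 57 has discriminant 1 - 4·(-57) = 229, which is not a perfect square in Q (d = 229 is squarefree and ≠ 1), so x^2 - x - 57 is irreducible over Q. It is the minimal polynomial of α.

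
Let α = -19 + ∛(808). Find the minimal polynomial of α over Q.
m_α(x) = x^3 + 57x^2 + 1083x + 6051

Set β = α + 19 = ∛(808), so β^3 = 808. Then (α + 19)^3 - 808 = 0, i.e. α is a root of g(x) = (x + 19)^3 - 808 = x^3 + 57x^2 + 1083x + 6051. Since g(x) = h(x + 19) where h(x) = x^3 - 808, and h is irreducible over Q (because 808 is not a perfect cube, so h has no rational root, and a monic cubic with no rational root is irreducible), g is also irreducible (irreducibility is preserved under the substitution x → x + 19). Hence m_α(x) = x^3 + 57x^2 + 1083x + 6051.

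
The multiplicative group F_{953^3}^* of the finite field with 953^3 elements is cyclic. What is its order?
|F_{953^3}^*| = 865523176

F_{953^3} has 953^3 = 865523177 elements; its multiplicative group consists of all nonzero elements, so |F_{953^3}^*| = 865523177 - 1 = 865523176. (It is cyclic since any finite subgroup of the multiplicative group of a field is cyclic.)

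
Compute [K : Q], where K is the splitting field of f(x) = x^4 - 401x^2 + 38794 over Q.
[K : Q] = 4

Solving the quadratic in x^2: x^2 = (401 ± √(401^2 - 4·38794))/2 = (401 ± √5625)/2 = (401 ± 75)/2, giving x^2 = 238 or x^2 = 163. So f(x) = (x^2 - 238)(x^2 - 163) and the roots of f are ±√238, ±√163. Hence the splitting field is K = Q(√238, √163). Since 238 and 163 are distinct squarefree integers > 1, their product 38794 is not a perfect square, so √163 ∉ Q(√238). By the tower law [K:Q] = [Q(√238,√163):Q(√238)] · [Q(√238):Q] = 2 · 2 = 4.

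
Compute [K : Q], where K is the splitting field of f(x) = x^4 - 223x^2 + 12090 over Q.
[K : Q] = 4

Solving the quadratic in x^2: x^2 = (223 ± √(223^2 - 4·12090))/2 = (223 ± √1369)/2 = (223 ± 37)/2, giving x^2 = 130 or x^2 = 93. So f(x) = (x^2 - 130)(x^2 - 93) and the roots of f are ±√130, ±√93. Hence the splitting field is K = Q(√130, √93). Since 130 and 93 are distinct squarefree integers > 1, their product 12090 is not a perfect square, so √93 ∉ Q(√130). By the tower law [K:Q] = [Q(√130,√93):Q(√130)] · [Q(√130):Q] = 2 · 2 = 4.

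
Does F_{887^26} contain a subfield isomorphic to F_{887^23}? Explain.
No: F_{887^23} is not a subfield of F_{887^26}

F_{p^m} embeds in F_{p^n} iff m | n. Here 23 ∤ 26 (since 26 = 1·23 + 3 with remainder 3 ≠ 0), so F_{887^23} is not a subfield of F_{887^26}. Equivalently: if it were, the tower law would give 23 = [F_{887^23}:F_887] dividing [F_{887^26}:F_887] = 26, contradiction.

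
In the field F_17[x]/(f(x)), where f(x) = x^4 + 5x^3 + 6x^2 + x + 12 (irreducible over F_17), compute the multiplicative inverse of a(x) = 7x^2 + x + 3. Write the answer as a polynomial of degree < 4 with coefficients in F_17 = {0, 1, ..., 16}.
a(x)^(-1) ≡ 10x^3 + 4x^2 + 12x + 16 (mod f(x))

Since f is irreducible over F_17, F_17[x]/(f) is a field and a(x) ≠ 0 has an inverse. Apply the extended Euclidean algorithm to f(x) and a(x) in F_17[x]: f(x) = (5x^2 + 6)·a(x) + (12x + 11);  a(x) = (2x + 11)·(12x + 11) + (1). The last nonzero remainder is the constant 1 = gcd(f, a) in F_17. Back-substituting through the division chain expresses 1 = s(x)·a(x) + t(x)·f(x) with s(x) ≡ 10x^3 + 4x^2 + 12x + 16 (mod f), so a(x)^(-1) ≡ s(x) = 10x^3 + 4x^2 + 12x + 16 (mod f). Check: (7x^2 + x + 3)·(10x^3 + 4x^2 + 12x + 16) = 2x^5 + 4x^4 + 16x^3 + x + 14 ≡ 1 (mod x^4 + 5x^3 + 6x^2 + x + 12).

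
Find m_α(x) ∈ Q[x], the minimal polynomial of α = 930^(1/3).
m_α(x) = x^3 - 930

α satisfies α^3 = 930, so x^3 - 930 annihilates α. By the rational root test, a rational root p/q (in lowest terms) of x^3 - 930 would satisfy p^3 = 930 q^3, forcing q = 1 and p^3 = 930; but 930 is not a perfect cube, contradiction. A monic cubic over Q with no rational root is irreducible (any nontrivial factorization would include a linear factor). Hence x^3 - 930 is the minimal polynomial of α, and in particular [Q(α):Q] = 3.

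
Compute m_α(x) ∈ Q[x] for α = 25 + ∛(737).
m_α(x) = x^3 - 75x^2 + 1875x - 16362

Set β = α - 25 = ∛(737), so β^3 = 737. Then (α - 25)^3 - 737 = 0, i.e. α is a root of g(x) = (x - 25)^3 - 737 = x^3 - 75x^2 + 1875x - 16362. Since g(x) = h(x - 25) where h(x) = x^3 - 737, and h is irreducible over Q (because 737 is not a perfect cube, so h has no rational root, and a monic cubic with no rational root is irreducible), g is also irreducible (irreducibility is preserved under the substitution x → x - 25). Hence m_α(x) = x^3 - 75x^2 + 1875x - 16362.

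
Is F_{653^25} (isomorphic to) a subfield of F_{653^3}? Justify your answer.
No: F_{653^25} is not a subfield of F_{653^3}

F_{p^m} embeds in F_{p^n} iff m | n. Here 25 ∤ 3 (since 3 = 0·25 + 3 with remainder 3 ≠ 0), so F_{653^25} is not a subfield of F_{653^3}. Equivalently: if it were, the tower law would give 25 = [F_{653^25}:F_653] dividing [F_{653^3}:F_653] = 3, contradiction.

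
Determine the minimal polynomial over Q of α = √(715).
m_α(x) = x^2 - 715

α satisfies α^2 - 715 = 0, so x^2 - 715 annihilates α. Since d = 715 is squarefree and ≠ 1, it is not a perfect square in Q, so x^2 - 715 has no rational root and is therefore irreducible over Q (a degree-2 polynomial over a field is irreducible iff it has no root). Hence m_α(x) = x^2 - 715.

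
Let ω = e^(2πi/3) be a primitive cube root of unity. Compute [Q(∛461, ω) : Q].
[Q(∛461, ω) : Q] = 6

[Q(∛461):Q] = 3 (min poly x^3 - 461, irreducible since 461 is not a perfect cube). [Q(ω):Q] = 2 (min poly x^2 + x + 1). Since Q(∛461) ⊂ R and ω ∉ R, we have ω ∉ Q(∛461), so x^2 + x + 1 remains irreducible over Q(∛461) and [Q(∛461, ω) : Q(∛461)] = 2. By the tower law, [Q(∛461, ω) : Q] = 3 · 2 = 6. (In fact Q(∛461, ω) is the splitting field of x^3 - 461 over Q.)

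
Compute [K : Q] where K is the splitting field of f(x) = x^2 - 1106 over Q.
[K : Q] = 2

f(x) = x^2 - 1106 factors as (x - √1106)(x + √1106). The splitting field is K = Q(√1106). Since 1106 is squarefree and > 1, it is not a perfect square, so x^2 - 1106 is irreducible over Q and [Q(√1106) : Q] = 2. Hence [K : Q] = 2.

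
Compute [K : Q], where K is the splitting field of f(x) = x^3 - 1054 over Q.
[K : Q] = 6

The roots of x^3 - 1054 are ∛1054, ω∛1054, ω^2∛1054 where ω = e^(2πi/3) is a primitive cube root of unity, so K = Q(∛1054, ω). Now [Q(∛1054):Q] = 3 (since 1054 is not a perfect cube, x^3 - 1054 is irreducible) and [Q(ω):Q] = 2. Both 2 and 3 divide [K:Q], and [K:Q] ≤ 3·2 = 6, so [K:Q] = 6. (Equivalently: Q(∛1054) ⊂ R but ω ∉ R, so [K : Q(∛1054)] = 2.)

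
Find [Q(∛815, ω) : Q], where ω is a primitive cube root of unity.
[Q(∛815, ω) : Q] = 6

[Q(∛815):Q] = 3 (min poly x^3 - 815, irreducible since 815 is not a perfect cube). [Q(ω):Q] = 2 (min poly x^2 + x + 1). Since Q(∛815) ⊂ R and ω ∉ R, we have ω ∉ Q(∛815), so x^2 + x + 1 remains irreducible over Q(∛815) and [Q(∛815, ω) : Q(∛815)] = 2. By the tower law, [Q(∛815, ω) : Q] = 3 · 2 = 6. (In fact Q(∛815, ω) is the splitting field of x^3 - 815 over Q.)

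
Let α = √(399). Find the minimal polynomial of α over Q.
m_α(x) = x^2 - 399

α satisfies α^2 - 399 = 0, so x^2 - 399 annihilates α. Since d = 399 is squarefree and ≠ 1, it is not a perfect square in Q, so x^2 - 399 has no rational root and is therefore irreducible over Q (a degree-2 polynomial over a field is irreducible iff it has no root). Hence m_α(x) = x^2 - 399.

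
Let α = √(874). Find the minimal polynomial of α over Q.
m_α(x) = x^2 - 874

α satisfies α^2 - 874 = 0, so x^2 - 874 annihilates α. Since d = 874 is squarefree and ≠ 1, it is not a perfect square in Q, so x^2 - 874 has no rational root and is therefore irreducible over Q (a degree-2 polynomial over a field is irreducible iff it has no root). Hence m_α(x) = x^2 - 874.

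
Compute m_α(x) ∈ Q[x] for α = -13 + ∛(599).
m_α(x) = x^3 + 39x^2 + 507x + 1598

Set β = α + 13 = ∛(599), so β^3 = 599. Then (α + 13)^3 - 599 = 0, i.e. α is a root of g(x) = (x + 13)^3 - 599 = x^3 + 39x^2 + 507x + 1598. Since g(x) = h(x + 13) where h(x) = x^3 - 599, and h is irreducible over Q (because 599 is not a perfect cube, so h has no rational root, and a monic cubic with no rational root is irreducible), g is also irreducible (irreducibility is preserved under the substitution x → x + 13). Hence m_α(x) = x^3 + 39x^2 + 507x + 1598.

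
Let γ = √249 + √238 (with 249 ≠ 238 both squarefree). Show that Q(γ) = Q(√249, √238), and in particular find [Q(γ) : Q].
[Q(γ) : Q] = 4 (equivalently, Q(γ) = Q(√249, √238))

Obviously Q(γ) ⊆ Q(√249, √238), and [Q(√249, √238):Q] = 4 (since 249, 238 are distinct squarefree integers > 1 with 59262 not a perfect square). To show equality we compute the minimal polynomial of γ. From γ = √249 + √238: γ^2 = 249 + 2√(59262) + 238 = 487 + 2√(59262), so γ^2 - 487 = 2√(59262); squaring, (γ^2 - 487)^2 = 4·59262, i.e. γ^4 - 974γ^2 + 237169 - 237048 = 0, i.e. γ^4 - 974γ^2 + 121 = 0. So γ is a root of x^4 - 974x^2 + 121. This polynomial is irreducible over Q: it has no rational root (each ±√249 ± √238 is irrational), and any factorization into two quadratics over Q would force √(59262) ∈ Q (pairing opposite roots) or √249, √238 ∈ Q (other pairings), all impossible. Hence [Q(γ):Q] = 4 = [Q(√249, √238):Q], so Q(γ) = Q(√249, √238).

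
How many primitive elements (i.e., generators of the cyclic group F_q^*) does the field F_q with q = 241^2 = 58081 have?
There are φ(58080) = 14080 primitive elements

F_q^* is cyclic of order q - 1 = 58080. A cyclic group of order m has exactly φ(m) generators. Here m = 58080 = 2^5 · 3 · 5 · 11^2, so the number of primitive elements is φ(58080) = 14080.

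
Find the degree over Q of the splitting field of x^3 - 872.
[K : Q] = 6

The roots of x^3 - 872 are ∛872, ω∛872, ω^2∛872 where ω = e^(2πi/3) is a primitive cube root of unity, so K = Q(∛872, ω). Now [Q(∛872):Q] = 3 (since 872 is not a perfect cube, x^3 - 872 is irreducible) and [Q(ω):Q] = 2. Both 2 and 3 divide [K:Q], and [K:Q] ≤ 3·2 = 6, so [K:Q] = 6. (Equivalently: Q(∛872) ⊂ R but ω ∉ R, so [K : Q(∛872)] = 2.)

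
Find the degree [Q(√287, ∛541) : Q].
[Q(√287, ∛541) : Q] = 6

Let L = Q(√287, ∛541). Since Q(√287) ⊂ L and [Q(√287):Q] = 2, the tower law gives 2 | [L:Q]. Likewise Q(∛541) ⊂ L with [Q(∛541):Q] = 3 (because 541 is not a perfect cube), so 3 | [L:Q]. As gcd(2,3) = 1, [L:Q] is divisible by 6. Conversely L is generated over Q by √287 and ∛541, so [L:Q] ≤ 2·3 = 6. Therefore [Q(√287, ∛541) : Q] = 6.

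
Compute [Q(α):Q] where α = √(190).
[Q(α):Q] = 2

[Q(α):Q] equals the degree of the minimal polynomial of α. Here α^2 = 190 and x^2 - 190 is irreducible (d = 190 is squarefree, ≠ 1, hence not a square), so deg(m_α) = 2. Thus [Q(α):Q] = 2.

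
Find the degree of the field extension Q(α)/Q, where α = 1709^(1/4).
[Q(α):Q] = 4

α is a root of x^4 - 1709. By Eisenstein's criterion at the prime p = 1709 (which divides the constant term 1709 but p^2 = 2920681 does not, since 1709 is squarefree), x^4 - 1709 is irreducible over Q. Hence [Q(α):Q] = 4.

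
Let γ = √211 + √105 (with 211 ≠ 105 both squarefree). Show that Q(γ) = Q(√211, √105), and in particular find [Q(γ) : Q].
[Q(γ) : Q] = 4 (equivalently, Q(γ) = Q(√211, √105))

Obviously Q(γ) ⊆ Q(√211, √105), and [Q(√211, √105):Q] = 4 (since 211, 105 are distinct squarefree integers > 1 with 22155 not a perfect square). To show equality we compute the minimal polynomial of γ. From γ = √211 + √105: γ^2 = 211 + 2√(22155) + 105 = 316 + 2√(22155), so γ^2 - 316 = 2√(22155); squaring, (γ^2 - 316)^2 = 4·22155, i.e. γ^4 - 632γ^2 + 99856 - 88620 = 0, i.e. γ^4 - 632γ^2 + 11236 = 0. So γ is a root of x^4 - 632x^2 + 11236. This polynomial is irreducible over Q: it has no rational root (each ±√211 ± √105 is irrational), and any factorization into two quadratics over Q would force √(22155) ∈ Q (pairing opposite roots) or √211, √105 ∈ Q (other pairings), all impossible. Hence [Q(γ):Q] = 4 = [Q(√211, √105):Q], so Q(γ) = Q(√211, √105).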